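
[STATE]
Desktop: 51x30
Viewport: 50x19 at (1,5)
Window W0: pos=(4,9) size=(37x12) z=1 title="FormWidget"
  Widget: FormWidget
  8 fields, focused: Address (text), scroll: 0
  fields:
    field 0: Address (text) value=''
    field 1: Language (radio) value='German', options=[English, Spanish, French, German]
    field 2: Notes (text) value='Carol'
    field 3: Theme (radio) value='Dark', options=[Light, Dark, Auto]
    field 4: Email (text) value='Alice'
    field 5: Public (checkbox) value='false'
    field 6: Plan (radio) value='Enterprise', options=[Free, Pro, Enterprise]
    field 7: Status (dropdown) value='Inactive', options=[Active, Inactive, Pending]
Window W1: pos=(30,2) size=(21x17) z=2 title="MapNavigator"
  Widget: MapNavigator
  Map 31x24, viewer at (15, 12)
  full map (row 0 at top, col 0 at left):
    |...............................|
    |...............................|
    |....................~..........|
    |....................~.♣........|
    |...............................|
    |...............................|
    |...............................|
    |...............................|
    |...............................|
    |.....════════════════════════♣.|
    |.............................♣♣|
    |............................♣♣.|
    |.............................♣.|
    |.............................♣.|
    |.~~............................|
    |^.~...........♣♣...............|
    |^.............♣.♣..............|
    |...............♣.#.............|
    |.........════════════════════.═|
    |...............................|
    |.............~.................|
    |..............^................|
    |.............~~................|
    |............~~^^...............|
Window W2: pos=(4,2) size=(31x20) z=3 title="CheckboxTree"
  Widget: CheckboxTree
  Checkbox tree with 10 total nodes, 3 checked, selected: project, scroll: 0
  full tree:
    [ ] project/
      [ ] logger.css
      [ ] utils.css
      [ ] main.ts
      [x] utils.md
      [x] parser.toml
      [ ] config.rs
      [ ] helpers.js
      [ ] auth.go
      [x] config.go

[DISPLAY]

   ┃>[-] project/                ┃...............┃
   ┃   [ ] logger.css            ┃...............┃
   ┃   [ ] utils.css             ┃...............┃
   ┃   [ ] main.ts               ┃═══════════════┃
   ┃   [x] utils.md              ┃...............┃
   ┃   [x] parser.toml           ┃...............┃
   ┃   [ ] config.rs             ┃.....@.........┃
   ┃   [ ] helpers.js            ┃...............┃
   ┃   [ ] auth.go               ┃...............┃
   ┃   [x] config.go             ┃....♣♣.........┃
   ┃                             ┃....♣.♣........┃
   ┃                             ┃.....♣.#.......┃
   ┃                             ┃═══════════════┃
   ┃                             ┃━━━━━━━━━━━━━━━┛
   ┃                             ┃   ▼]┃          
   ┃                             ┃━━━━━┛          
   ┗━━━━━━━━━━━━━━━━━━━━━━━━━━━━━┛                
                                                  
                                                  


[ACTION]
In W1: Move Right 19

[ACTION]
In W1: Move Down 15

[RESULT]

   ┃>[-] project/                ┃......         ┃
   ┃   [ ] logger.css            ┃════.═         ┃
   ┃   [ ] utils.css             ┃......         ┃
   ┃   [ ] main.ts               ┃......         ┃
   ┃   [x] utils.md              ┃......         ┃
   ┃   [x] parser.toml           ┃......         ┃
   ┃   [ ] config.rs             ┃.....@         ┃
   ┃   [ ] helpers.js            ┃               ┃
   ┃   [ ] auth.go               ┃               ┃
   ┃   [x] config.go             ┃               ┃
   ┃                             ┃               ┃
   ┃                             ┃               ┃
   ┃                             ┃               ┃
   ┃                             ┃━━━━━━━━━━━━━━━┛
   ┃                             ┃   ▼]┃          
   ┃                             ┃━━━━━┛          
   ┗━━━━━━━━━━━━━━━━━━━━━━━━━━━━━┛                
                                                  
                                                  


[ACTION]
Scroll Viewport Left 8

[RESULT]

    ┃>[-] project/                ┃......         
    ┃   [ ] logger.css            ┃════.═         
    ┃   [ ] utils.css             ┃......         
    ┃   [ ] main.ts               ┃......         
    ┃   [x] utils.md              ┃......         
    ┃   [x] parser.toml           ┃......         
    ┃   [ ] config.rs             ┃.....@         
    ┃   [ ] helpers.js            ┃               
    ┃   [ ] auth.go               ┃               
    ┃   [x] config.go             ┃               
    ┃                             ┃               
    ┃                             ┃               
    ┃                             ┃               
    ┃                             ┃━━━━━━━━━━━━━━━
    ┃                             ┃   ▼]┃         
    ┃                             ┃━━━━━┛         
    ┗━━━━━━━━━━━━━━━━━━━━━━━━━━━━━┛               
                                                  
                                                  


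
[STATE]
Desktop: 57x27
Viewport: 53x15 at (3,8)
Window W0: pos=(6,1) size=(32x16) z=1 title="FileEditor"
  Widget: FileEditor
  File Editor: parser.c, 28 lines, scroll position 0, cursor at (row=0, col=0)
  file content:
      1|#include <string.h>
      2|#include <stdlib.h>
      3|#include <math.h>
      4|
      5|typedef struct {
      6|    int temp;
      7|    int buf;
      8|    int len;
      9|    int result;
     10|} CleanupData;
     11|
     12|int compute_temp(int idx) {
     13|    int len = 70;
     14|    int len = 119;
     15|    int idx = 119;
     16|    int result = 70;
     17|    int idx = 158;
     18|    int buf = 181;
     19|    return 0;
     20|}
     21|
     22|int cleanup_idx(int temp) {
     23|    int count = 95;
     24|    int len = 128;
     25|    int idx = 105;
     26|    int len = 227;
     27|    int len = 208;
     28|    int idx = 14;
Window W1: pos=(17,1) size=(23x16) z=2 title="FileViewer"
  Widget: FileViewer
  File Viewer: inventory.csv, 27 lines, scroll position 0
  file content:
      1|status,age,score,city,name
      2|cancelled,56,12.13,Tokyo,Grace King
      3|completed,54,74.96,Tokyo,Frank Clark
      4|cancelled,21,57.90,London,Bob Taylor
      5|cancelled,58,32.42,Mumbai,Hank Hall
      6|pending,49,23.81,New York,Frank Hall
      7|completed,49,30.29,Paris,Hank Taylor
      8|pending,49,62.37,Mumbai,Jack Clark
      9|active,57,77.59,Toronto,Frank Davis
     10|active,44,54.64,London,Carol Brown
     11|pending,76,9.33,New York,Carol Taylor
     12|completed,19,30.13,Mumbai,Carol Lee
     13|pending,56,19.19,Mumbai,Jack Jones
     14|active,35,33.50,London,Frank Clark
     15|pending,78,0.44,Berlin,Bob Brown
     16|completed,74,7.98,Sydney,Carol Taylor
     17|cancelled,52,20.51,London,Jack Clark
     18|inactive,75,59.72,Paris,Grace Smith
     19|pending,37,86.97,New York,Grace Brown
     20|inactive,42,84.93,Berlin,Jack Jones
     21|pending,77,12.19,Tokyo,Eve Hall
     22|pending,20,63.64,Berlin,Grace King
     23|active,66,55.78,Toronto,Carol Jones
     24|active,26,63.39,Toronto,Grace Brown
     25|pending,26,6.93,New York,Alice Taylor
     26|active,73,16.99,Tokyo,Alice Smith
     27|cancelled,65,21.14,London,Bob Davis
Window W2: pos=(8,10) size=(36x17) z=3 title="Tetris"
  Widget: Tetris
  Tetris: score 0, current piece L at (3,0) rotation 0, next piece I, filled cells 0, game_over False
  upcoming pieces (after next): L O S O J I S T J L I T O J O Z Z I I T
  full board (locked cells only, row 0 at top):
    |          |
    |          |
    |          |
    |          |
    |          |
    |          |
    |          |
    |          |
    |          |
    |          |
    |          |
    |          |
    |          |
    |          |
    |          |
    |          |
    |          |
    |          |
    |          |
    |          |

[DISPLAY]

   ┃typedef st┃cancelled,58,32.42,M░┃                
   ┃    int te┃pending,49,23.81,New░┃                
   ┃ ┏━━━━━━━━━━━━━━━━━━━━━━━━━━━━━━━━━━┓            
   ┃ ┃ Tetris                           ┃            
   ┃ ┠──────────────────────────────────┨            
   ┃}┃          │Next:                  ┃            
   ┃ ┃          │████                   ┃            
   ┃i┃          │                       ┃            
   ┗━┃          │                       ┃            
     ┃          │                       ┃            
     ┃          │                       ┃            
     ┃          │Score:                 ┃            
     ┃          │0                      ┃            
     ┃          │                       ┃            
     ┃          │                       ┃            


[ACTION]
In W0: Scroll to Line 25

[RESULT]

   ┃          ┃cancelled,58,32.42,M░┃                
   ┃int cleanu┃pending,49,23.81,New░┃                
   ┃ ┏━━━━━━━━━━━━━━━━━━━━━━━━━━━━━━━━━━┓            
   ┃ ┃ Tetris                           ┃            
   ┃ ┠──────────────────────────────────┨            
   ┃ ┃          │Next:                  ┃            
   ┃ ┃          │████                   ┃            
   ┃ ┃          │                       ┃            
   ┗━┃          │                       ┃            
     ┃          │                       ┃            
     ┃          │                       ┃            
     ┃          │Score:                 ┃            
     ┃          │0                      ┃            
     ┃          │                       ┃            
     ┃          │                       ┃            


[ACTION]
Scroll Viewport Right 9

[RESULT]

  ┃          ┃cancelled,58,32.42,M░┃                 
  ┃int cleanu┃pending,49,23.81,New░┃                 
  ┃ ┏━━━━━━━━━━━━━━━━━━━━━━━━━━━━━━━━━━┓             
  ┃ ┃ Tetris                           ┃             
  ┃ ┠──────────────────────────────────┨             
  ┃ ┃          │Next:                  ┃             
  ┃ ┃          │████                   ┃             
  ┃ ┃          │                       ┃             
  ┗━┃          │                       ┃             
    ┃          │                       ┃             
    ┃          │                       ┃             
    ┃          │Score:                 ┃             
    ┃          │0                      ┃             
    ┃          │                       ┃             
    ┃          │                       ┃             


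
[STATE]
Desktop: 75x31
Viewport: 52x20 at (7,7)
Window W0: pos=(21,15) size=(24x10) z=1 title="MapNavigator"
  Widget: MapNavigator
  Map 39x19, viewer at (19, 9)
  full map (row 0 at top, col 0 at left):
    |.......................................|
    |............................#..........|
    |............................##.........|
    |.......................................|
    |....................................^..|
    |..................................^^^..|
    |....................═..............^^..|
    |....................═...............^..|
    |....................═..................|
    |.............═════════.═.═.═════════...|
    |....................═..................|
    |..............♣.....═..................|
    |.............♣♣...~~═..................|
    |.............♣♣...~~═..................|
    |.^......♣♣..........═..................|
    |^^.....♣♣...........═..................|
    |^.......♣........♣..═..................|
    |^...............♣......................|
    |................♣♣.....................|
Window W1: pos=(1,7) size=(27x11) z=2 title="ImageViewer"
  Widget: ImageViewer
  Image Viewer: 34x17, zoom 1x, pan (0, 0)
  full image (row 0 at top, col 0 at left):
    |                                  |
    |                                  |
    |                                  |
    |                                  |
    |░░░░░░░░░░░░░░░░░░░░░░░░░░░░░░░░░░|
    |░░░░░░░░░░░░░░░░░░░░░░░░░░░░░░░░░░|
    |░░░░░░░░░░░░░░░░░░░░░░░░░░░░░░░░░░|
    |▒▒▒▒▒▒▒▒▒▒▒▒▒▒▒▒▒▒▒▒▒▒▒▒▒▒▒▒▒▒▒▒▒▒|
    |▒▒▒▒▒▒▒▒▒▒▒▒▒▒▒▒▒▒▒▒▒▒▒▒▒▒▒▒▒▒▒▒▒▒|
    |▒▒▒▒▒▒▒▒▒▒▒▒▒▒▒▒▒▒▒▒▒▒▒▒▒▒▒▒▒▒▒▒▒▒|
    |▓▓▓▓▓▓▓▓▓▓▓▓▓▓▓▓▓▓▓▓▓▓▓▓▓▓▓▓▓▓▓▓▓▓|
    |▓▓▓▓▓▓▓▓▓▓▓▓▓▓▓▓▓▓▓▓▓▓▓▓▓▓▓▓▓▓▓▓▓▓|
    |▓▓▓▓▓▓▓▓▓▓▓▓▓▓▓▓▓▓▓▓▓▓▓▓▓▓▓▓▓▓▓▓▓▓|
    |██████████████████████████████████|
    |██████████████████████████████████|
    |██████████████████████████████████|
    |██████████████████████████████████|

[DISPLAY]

━━━━━━━━━━━━━━━━━━━━┓                               
eViewer             ┃                               
────────────────────┨                               
                    ┃                               
                    ┃                               
                    ┃                               
                    ┃                               
░░░░░░░░░░░░░░░░░░░░┃                               
░░░░░░░░░░░░░░░░░░░░┃━━━━━━━━━━━━━━━━┓              
░░░░░░░░░░░░░░░░░░░░┃vigator         ┃              
━━━━━━━━━━━━━━━━━━━━┛────────────────┨              
              ┃............═.........┃              
              ┃............═.........┃              
              ┃............═.........┃              
              ┃.....══════@══.═.═.═══┃              
              ┃............═.........┃              
              ┃......♣.....═.........┃              
              ┗━━━━━━━━━━━━━━━━━━━━━━┛              
                                                    
                                                    


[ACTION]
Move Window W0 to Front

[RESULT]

━━━━━━━━━━━━━━━━━━━━┓                               
eViewer             ┃                               
────────────────────┨                               
                    ┃                               
                    ┃                               
                    ┃                               
                    ┃                               
░░░░░░░░░░░░░░░░░░░░┃                               
░░░░░░░░░░░░░░┏━━━━━━━━━━━━━━━━━━━━━━┓              
░░░░░░░░░░░░░░┃ MapNavigator         ┃              
━━━━━━━━━━━━━━┠──────────────────────┨              
              ┃............═.........┃              
              ┃............═.........┃              
              ┃............═.........┃              
              ┃.....══════@══.═.═.═══┃              
              ┃............═.........┃              
              ┃......♣.....═.........┃              
              ┗━━━━━━━━━━━━━━━━━━━━━━┛              
                                                    
                                                    


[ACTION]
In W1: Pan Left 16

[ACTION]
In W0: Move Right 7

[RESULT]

━━━━━━━━━━━━━━━━━━━━┓                               
eViewer             ┃                               
────────────────────┨                               
                    ┃                               
                    ┃                               
                    ┃                               
                    ┃                               
░░░░░░░░░░░░░░░░░░░░┃                               
░░░░░░░░░░░░░░┏━━━━━━━━━━━━━━━━━━━━━━┓              
░░░░░░░░░░░░░░┃ MapNavigator         ┃              
━━━━━━━━━━━━━━┠──────────────────────┨              
              ┃.....═..............^^┃              
              ┃.....═...............^┃              
              ┃.....═................┃              
              ┃═══════.═.═@═════════.┃              
              ┃.....═................┃              
              ┃.....═................┃              
              ┗━━━━━━━━━━━━━━━━━━━━━━┛              
                                                    
                                                    


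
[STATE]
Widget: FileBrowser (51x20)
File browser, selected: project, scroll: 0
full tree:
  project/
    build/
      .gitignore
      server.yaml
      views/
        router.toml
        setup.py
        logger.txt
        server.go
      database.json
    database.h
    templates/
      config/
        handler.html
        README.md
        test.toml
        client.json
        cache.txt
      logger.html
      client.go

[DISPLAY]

> [-] project/                                     
    [+] build/                                     
    database.h                                     
    [+] templates/                                 
                                                   
                                                   
                                                   
                                                   
                                                   
                                                   
                                                   
                                                   
                                                   
                                                   
                                                   
                                                   
                                                   
                                                   
                                                   
                                                   


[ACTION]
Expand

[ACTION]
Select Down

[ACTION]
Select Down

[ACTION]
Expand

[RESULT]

  [-] project/                                     
    [+] build/                                     
  > database.h                                     
    [+] templates/                                 
                                                   
                                                   
                                                   
                                                   
                                                   
                                                   
                                                   
                                                   
                                                   
                                                   
                                                   
                                                   
                                                   
                                                   
                                                   
                                                   


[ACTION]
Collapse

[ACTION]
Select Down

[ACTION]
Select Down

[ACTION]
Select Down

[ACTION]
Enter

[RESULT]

  [-] project/                                     
    [+] build/                                     
    database.h                                     
  > [-] templates/                                 
      [+] config/                                  
      logger.html                                  
      client.go                                    
                                                   
                                                   
                                                   
                                                   
                                                   
                                                   
                                                   
                                                   
                                                   
                                                   
                                                   
                                                   
                                                   


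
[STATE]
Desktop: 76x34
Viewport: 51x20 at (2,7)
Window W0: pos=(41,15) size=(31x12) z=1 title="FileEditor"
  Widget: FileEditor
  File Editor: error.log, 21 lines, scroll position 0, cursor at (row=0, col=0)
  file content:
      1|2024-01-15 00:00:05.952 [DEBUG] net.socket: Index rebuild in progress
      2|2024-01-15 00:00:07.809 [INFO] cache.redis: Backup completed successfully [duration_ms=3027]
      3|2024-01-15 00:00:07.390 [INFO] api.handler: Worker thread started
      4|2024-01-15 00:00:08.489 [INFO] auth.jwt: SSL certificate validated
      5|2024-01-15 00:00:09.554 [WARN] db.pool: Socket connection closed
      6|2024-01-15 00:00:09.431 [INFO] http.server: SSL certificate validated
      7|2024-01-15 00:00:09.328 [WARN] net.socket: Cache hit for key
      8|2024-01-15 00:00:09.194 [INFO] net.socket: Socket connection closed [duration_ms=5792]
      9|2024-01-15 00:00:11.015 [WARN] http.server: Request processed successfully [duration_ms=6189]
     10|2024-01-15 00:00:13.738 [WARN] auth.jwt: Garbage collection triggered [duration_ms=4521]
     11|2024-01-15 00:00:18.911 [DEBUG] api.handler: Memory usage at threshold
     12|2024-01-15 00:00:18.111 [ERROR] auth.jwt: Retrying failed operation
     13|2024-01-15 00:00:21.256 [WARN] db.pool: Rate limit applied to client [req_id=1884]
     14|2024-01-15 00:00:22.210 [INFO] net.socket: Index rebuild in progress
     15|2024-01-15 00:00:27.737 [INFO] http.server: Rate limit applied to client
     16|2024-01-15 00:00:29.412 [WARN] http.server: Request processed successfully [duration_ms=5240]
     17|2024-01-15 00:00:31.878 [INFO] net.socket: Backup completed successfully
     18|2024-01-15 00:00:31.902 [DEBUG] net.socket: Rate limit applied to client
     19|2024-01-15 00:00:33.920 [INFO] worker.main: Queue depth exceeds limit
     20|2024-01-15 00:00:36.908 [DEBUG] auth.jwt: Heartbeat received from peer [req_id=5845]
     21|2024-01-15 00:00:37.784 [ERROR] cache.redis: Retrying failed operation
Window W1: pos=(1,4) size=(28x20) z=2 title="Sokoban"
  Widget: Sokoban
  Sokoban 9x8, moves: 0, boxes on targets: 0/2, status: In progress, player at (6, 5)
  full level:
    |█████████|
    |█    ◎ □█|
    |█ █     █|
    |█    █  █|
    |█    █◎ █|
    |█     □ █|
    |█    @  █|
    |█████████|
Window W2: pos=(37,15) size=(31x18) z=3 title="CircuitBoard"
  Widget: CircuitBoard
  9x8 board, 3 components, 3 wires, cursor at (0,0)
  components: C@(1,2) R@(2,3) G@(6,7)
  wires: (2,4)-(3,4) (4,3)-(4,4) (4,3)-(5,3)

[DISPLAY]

█████████                 ┃                        
█    ◎ □█                 ┃                        
█ █     █                 ┃                        
█    █  █                 ┃                        
█    █◎ █                 ┃                        
█     □ █                 ┃                        
█    @  █                 ┃                        
█████████                 ┃                        
Moves: 0  0/2             ┃        ┏━━━━━━━━━━━━━━━
                          ┃        ┃ CircuitBoard  
                          ┃        ┠───────────────
                          ┃        ┃   0 1 2 3 4 5 
                          ┃        ┃0  [.]         
                          ┃        ┃               
                          ┃        ┃1           C  
                          ┃        ┃               
━━━━━━━━━━━━━━━━━━━━━━━━━━┛        ┃2              
                                   ┃               
                                   ┃3              
                                   ┃               


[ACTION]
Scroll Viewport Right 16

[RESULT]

          ┃                                        
          ┃                                        
          ┃                                        
          ┃                                        
          ┃                                        
          ┃                                        
          ┃                                        
          ┃                                        
          ┃        ┏━━━━━━━━━━━━━━━━━━━━━━━━━━━━━┓━
          ┃        ┃ CircuitBoard                ┃ 
          ┃        ┠─────────────────────────────┨─
          ┃        ┃   0 1 2 3 4 5 6 7 8         ┃E
          ┃        ┃0  [.]                       ┃N
          ┃        ┃                             ┃N
          ┃        ┃1           C                ┃N
          ┃        ┃                             ┃A
━━━━━━━━━━┛        ┃2               R   ·        ┃N
                   ┃                    │        ┃A
                   ┃3                   ·        ┃N
                   ┃                             ┃━


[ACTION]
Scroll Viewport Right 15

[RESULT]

   ┃                                               
   ┃                                               
   ┃                                               
   ┃                                               
   ┃                                               
   ┃                                               
   ┃                                               
   ┃                                               
   ┃        ┏━━━━━━━━━━━━━━━━━━━━━━━━━━━━━┓━━━┓    
   ┃        ┃ CircuitBoard                ┃   ┃    
   ┃        ┠─────────────────────────────┨───┨    
   ┃        ┃   0 1 2 3 4 5 6 7 8         ┃EB▲┃    
   ┃        ┃0  [.]                       ┃NF█┃    
   ┃        ┃                             ┃NF░┃    
   ┃        ┃1           C                ┃NF░┃    
   ┃        ┃                             ┃AR░┃    
━━━┛        ┃2               R   ·        ┃NF░┃    
            ┃                    │        ┃AR░┃    
            ┃3                   ·        ┃NF▼┃    
            ┃                             ┃━━━┛    


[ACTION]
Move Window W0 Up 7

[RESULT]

   ┃                                               
   ┃            ┏━━━━━━━━━━━━━━━━━━━━━━━━━━━━━┓    
   ┃            ┃ FileEditor                  ┃    
   ┃            ┠─────────────────────────────┨    
   ┃            ┃█024-01-15 00:00:05.952 [DEB▲┃    
   ┃            ┃2024-01-15 00:00:07.809 [INF█┃    
   ┃            ┃2024-01-15 00:00:07.390 [INF░┃    
   ┃            ┃2024-01-15 00:00:08.489 [INF░┃    
   ┃        ┏━━━━━━━━━━━━━━━━━━━━━━━━━━━━━┓AR░┃    
   ┃        ┃ CircuitBoard                ┃NF░┃    
   ┃        ┠─────────────────────────────┨AR░┃    
   ┃        ┃   0 1 2 3 4 5 6 7 8         ┃NF▼┃    
   ┃        ┃0  [.]                       ┃━━━┛    
   ┃        ┃                             ┃        
   ┃        ┃1           C                ┃        
   ┃        ┃                             ┃        
━━━┛        ┃2               R   ·        ┃        
            ┃                    │        ┃        
            ┃3                   ·        ┃        
            ┃                             ┃        


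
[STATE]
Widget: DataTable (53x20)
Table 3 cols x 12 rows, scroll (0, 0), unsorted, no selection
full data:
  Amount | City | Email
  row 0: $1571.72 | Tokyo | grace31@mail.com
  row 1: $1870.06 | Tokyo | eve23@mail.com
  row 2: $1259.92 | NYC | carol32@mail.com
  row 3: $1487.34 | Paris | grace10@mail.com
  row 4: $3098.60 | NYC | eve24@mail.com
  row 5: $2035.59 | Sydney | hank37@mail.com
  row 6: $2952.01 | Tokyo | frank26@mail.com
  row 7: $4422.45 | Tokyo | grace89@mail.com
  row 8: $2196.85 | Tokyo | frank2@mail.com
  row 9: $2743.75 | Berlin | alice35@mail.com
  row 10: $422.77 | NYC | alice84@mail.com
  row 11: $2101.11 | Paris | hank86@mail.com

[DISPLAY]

Amount  │City  │Email                                
────────┼──────┼────────────────                     
$1571.72│Tokyo │grace31@mail.com                     
$1870.06│Tokyo │eve23@mail.com                       
$1259.92│NYC   │carol32@mail.com                     
$1487.34│Paris │grace10@mail.com                     
$3098.60│NYC   │eve24@mail.com                       
$2035.59│Sydney│hank37@mail.com                      
$2952.01│Tokyo │frank26@mail.com                     
$4422.45│Tokyo │grace89@mail.com                     
$2196.85│Tokyo │frank2@mail.com                      
$2743.75│Berlin│alice35@mail.com                     
$422.77 │NYC   │alice84@mail.com                     
$2101.11│Paris │hank86@mail.com                      
                                                     
                                                     
                                                     
                                                     
                                                     
                                                     


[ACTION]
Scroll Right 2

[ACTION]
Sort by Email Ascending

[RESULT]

Amount  │City  │Email          ▲                     
────────┼──────┼────────────────                     
$2743.75│Berlin│alice35@mail.com                     
$422.77 │NYC   │alice84@mail.com                     
$1259.92│NYC   │carol32@mail.com                     
$1870.06│Tokyo │eve23@mail.com                       
$3098.60│NYC   │eve24@mail.com                       
$2952.01│Tokyo │frank26@mail.com                     
$2196.85│Tokyo │frank2@mail.com                      
$1487.34│Paris │grace10@mail.com                     
$1571.72│Tokyo │grace31@mail.com                     
$4422.45│Tokyo │grace89@mail.com                     
$2035.59│Sydney│hank37@mail.com                      
$2101.11│Paris │hank86@mail.com                      
                                                     
                                                     
                                                     
                                                     
                                                     
                                                     


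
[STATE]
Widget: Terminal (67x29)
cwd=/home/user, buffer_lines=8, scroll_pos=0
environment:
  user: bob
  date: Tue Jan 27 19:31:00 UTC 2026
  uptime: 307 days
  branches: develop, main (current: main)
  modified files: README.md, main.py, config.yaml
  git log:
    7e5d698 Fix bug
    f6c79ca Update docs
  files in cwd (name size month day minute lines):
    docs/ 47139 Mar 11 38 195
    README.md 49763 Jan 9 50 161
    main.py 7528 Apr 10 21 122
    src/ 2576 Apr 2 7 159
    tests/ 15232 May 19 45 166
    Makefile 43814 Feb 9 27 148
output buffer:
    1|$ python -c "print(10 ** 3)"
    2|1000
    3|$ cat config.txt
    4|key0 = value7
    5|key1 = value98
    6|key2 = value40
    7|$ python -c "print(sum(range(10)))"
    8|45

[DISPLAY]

$ python -c "print(10 ** 3)"                                       
1000                                                               
$ cat config.txt                                                   
key0 = value7                                                      
key1 = value98                                                     
key2 = value40                                                     
$ python -c "print(sum(range(10)))"                                
45                                                                 
$ █                                                                
                                                                   
                                                                   
                                                                   
                                                                   
                                                                   
                                                                   
                                                                   
                                                                   
                                                                   
                                                                   
                                                                   
                                                                   
                                                                   
                                                                   
                                                                   
                                                                   
                                                                   
                                                                   
                                                                   
                                                                   


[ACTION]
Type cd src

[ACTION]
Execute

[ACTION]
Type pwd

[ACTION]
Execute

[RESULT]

$ python -c "print(10 ** 3)"                                       
1000                                                               
$ cat config.txt                                                   
key0 = value7                                                      
key1 = value98                                                     
key2 = value40                                                     
$ python -c "print(sum(range(10)))"                                
45                                                                 
$ cd src                                                           
                                                                   
$ pwd                                                              
/home/user/src                                                     
$ █                                                                
                                                                   
                                                                   
                                                                   
                                                                   
                                                                   
                                                                   
                                                                   
                                                                   
                                                                   
                                                                   
                                                                   
                                                                   
                                                                   
                                                                   
                                                                   
                                                                   


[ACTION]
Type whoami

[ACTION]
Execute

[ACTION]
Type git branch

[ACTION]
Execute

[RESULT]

$ python -c "print(10 ** 3)"                                       
1000                                                               
$ cat config.txt                                                   
key0 = value7                                                      
key1 = value98                                                     
key2 = value40                                                     
$ python -c "print(sum(range(10)))"                                
45                                                                 
$ cd src                                                           
                                                                   
$ pwd                                                              
/home/user/src                                                     
$ whoami                                                           
bob                                                                
$ git branch                                                       
  develop                                                          
* main                                                             
$ █                                                                
                                                                   
                                                                   
                                                                   
                                                                   
                                                                   
                                                                   
                                                                   
                                                                   
                                                                   
                                                                   
                                                                   
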